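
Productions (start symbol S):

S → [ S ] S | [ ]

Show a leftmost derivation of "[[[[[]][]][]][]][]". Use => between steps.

S => [S]S => [[S]S]S => [[[S]S]S]S => [[[[S]S]S]S]S => [[[[[]]S]S]S]S => [[[[[]][]]S]S]S => [[[[[]][]][]]S]S => [[[[[]][]][]][]]S => [[[[[]][]][]][]][]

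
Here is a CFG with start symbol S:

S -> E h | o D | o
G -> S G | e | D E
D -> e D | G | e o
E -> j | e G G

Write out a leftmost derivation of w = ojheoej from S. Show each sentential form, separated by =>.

S=>oD=>oG=>oSG=>oEhG=>ojhG=>ojhDE=>ojheDE=>ojheGE=>ojheSGE=>ojheoGE=>ojheoeE=>ojheoej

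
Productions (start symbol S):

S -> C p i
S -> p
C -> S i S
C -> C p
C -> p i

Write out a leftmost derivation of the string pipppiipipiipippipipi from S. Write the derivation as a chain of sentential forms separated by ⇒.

S ⇒ Cpi ⇒ SiSpi ⇒ CpiiSpi ⇒ CppiiSpi ⇒ SiSppiiSpi ⇒ piSppiiSpi ⇒ pipppiiSpi ⇒ pipppiiCpipi ⇒ pipppiiSiSpipi ⇒ pipppiiCpiiSpipi ⇒ pipppiipipiiSpipi ⇒ pipppiipipiiCpipipi ⇒ pipppiipipiiCppipipi ⇒ pipppiipipiipippipipi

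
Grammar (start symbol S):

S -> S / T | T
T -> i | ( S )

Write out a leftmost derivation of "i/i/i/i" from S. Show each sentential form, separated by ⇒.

S ⇒ S/T   [S -> S / T]
S/T ⇒ S/T/T   [S -> S / T]
S/T/T ⇒ S/T/T/T   [S -> S / T]
S/T/T/T ⇒ T/T/T/T   [S -> T]
T/T/T/T ⇒ i/T/T/T   [T -> i]
i/T/T/T ⇒ i/i/T/T   [T -> i]
i/i/T/T ⇒ i/i/i/T   [T -> i]
i/i/i/T ⇒ i/i/i/i   [T -> i]

S ⇒ S/T ⇒ S/T/T ⇒ S/T/T/T ⇒ T/T/T/T ⇒ i/T/T/T ⇒ i/i/T/T ⇒ i/i/i/T ⇒ i/i/i/i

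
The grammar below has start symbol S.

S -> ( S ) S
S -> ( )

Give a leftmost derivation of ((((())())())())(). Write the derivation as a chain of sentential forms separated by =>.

S => (S)S => ((S)S)S => (((S)S)S)S => ((((S)S)S)S)S => ((((())S)S)S)S => ((((())())S)S)S => ((((())())())S)S => ((((())())())())S => ((((())())())())()

S => (S)S   [S -> ( S ) S]
(S)S => ((S)S)S   [S -> ( S ) S]
((S)S)S => (((S)S)S)S   [S -> ( S ) S]
(((S)S)S)S => ((((S)S)S)S)S   [S -> ( S ) S]
((((S)S)S)S)S => ((((())S)S)S)S   [S -> ( )]
((((())S)S)S)S => ((((())())S)S)S   [S -> ( )]
((((())())S)S)S => ((((())())())S)S   [S -> ( )]
((((())())())S)S => ((((())())())())S   [S -> ( )]
((((())())())())S => ((((())())())())()   [S -> ( )]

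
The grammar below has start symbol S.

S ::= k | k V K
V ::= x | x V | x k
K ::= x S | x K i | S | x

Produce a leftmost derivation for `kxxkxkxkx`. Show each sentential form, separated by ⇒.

S⇒kVK⇒kxVK⇒kxxK⇒kxxS⇒kxxkVK⇒kxxkxK⇒kxxkxS⇒kxxkxkVK⇒kxxkxkxkK⇒kxxkxkxkx

S ⇒ kVK   [S ::= k V K]
kVK ⇒ kxVK   [V ::= x V]
kxVK ⇒ kxxK   [V ::= x]
kxxK ⇒ kxxS   [K ::= S]
kxxS ⇒ kxxkVK   [S ::= k V K]
kxxkVK ⇒ kxxkxK   [V ::= x]
kxxkxK ⇒ kxxkxS   [K ::= S]
kxxkxS ⇒ kxxkxkVK   [S ::= k V K]
kxxkxkVK ⇒ kxxkxkxkK   [V ::= x k]
kxxkxkxkK ⇒ kxxkxkxkx   [K ::= x]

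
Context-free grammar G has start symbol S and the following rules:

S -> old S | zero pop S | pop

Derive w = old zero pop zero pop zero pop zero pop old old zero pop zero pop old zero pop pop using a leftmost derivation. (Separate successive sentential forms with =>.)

S => old S   [S -> old S]
old S => old zero pop S   [S -> zero pop S]
old zero pop S => old zero pop zero pop S   [S -> zero pop S]
old zero pop zero pop S => old zero pop zero pop zero pop S   [S -> zero pop S]
old zero pop zero pop zero pop S => old zero pop zero pop zero pop zero pop S   [S -> zero pop S]
old zero pop zero pop zero pop zero pop S => old zero pop zero pop zero pop zero pop old S   [S -> old S]
old zero pop zero pop zero pop zero pop old S => old zero pop zero pop zero pop zero pop old old S   [S -> old S]
old zero pop zero pop zero pop zero pop old old S => old zero pop zero pop zero pop zero pop old old zero pop S   [S -> zero pop S]
old zero pop zero pop zero pop zero pop old old zero pop S => old zero pop zero pop zero pop zero pop old old zero pop zero pop S   [S -> zero pop S]
old zero pop zero pop zero pop zero pop old old zero pop zero pop S => old zero pop zero pop zero pop zero pop old old zero pop zero pop old S   [S -> old S]
old zero pop zero pop zero pop zero pop old old zero pop zero pop old S => old zero pop zero pop zero pop zero pop old old zero pop zero pop old zero pop S   [S -> zero pop S]
old zero pop zero pop zero pop zero pop old old zero pop zero pop old zero pop S => old zero pop zero pop zero pop zero pop old old zero pop zero pop old zero pop pop   [S -> pop]

S => old S => old zero pop S => old zero pop zero pop S => old zero pop zero pop zero pop S => old zero pop zero pop zero pop zero pop S => old zero pop zero pop zero pop zero pop old S => old zero pop zero pop zero pop zero pop old old S => old zero pop zero pop zero pop zero pop old old zero pop S => old zero pop zero pop zero pop zero pop old old zero pop zero pop S => old zero pop zero pop zero pop zero pop old old zero pop zero pop old S => old zero pop zero pop zero pop zero pop old old zero pop zero pop old zero pop S => old zero pop zero pop zero pop zero pop old old zero pop zero pop old zero pop pop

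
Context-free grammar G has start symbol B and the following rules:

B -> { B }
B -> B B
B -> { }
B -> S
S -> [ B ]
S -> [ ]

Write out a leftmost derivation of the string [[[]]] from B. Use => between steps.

B => S   [B -> S]
S => [B]   [S -> [ B ]]
[B] => [S]   [B -> S]
[S] => [[B]]   [S -> [ B ]]
[[B]] => [[S]]   [B -> S]
[[S]] => [[[]]]   [S -> [ ]]

B => S => [B] => [S] => [[B]] => [[S]] => [[[]]]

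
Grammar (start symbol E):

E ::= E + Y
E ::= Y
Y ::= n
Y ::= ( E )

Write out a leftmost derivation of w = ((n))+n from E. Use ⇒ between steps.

E⇒E+Y⇒Y+Y⇒(E)+Y⇒(Y)+Y⇒((E))+Y⇒((Y))+Y⇒((n))+Y⇒((n))+n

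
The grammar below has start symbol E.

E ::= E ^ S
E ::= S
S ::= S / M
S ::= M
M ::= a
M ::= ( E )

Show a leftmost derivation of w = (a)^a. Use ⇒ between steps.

E⇒E^S⇒S^S⇒M^S⇒(E)^S⇒(S)^S⇒(M)^S⇒(a)^S⇒(a)^M⇒(a)^a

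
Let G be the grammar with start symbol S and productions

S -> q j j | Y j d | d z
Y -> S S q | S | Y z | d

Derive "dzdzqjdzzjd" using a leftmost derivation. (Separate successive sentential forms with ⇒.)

S ⇒ Yjd   [S -> Y j d]
Yjd ⇒ Yzjd   [Y -> Y z]
Yzjd ⇒ Yzzjd   [Y -> Y z]
Yzzjd ⇒ Szzjd   [Y -> S]
Szzjd ⇒ Yjdzzjd   [S -> Y j d]
Yjdzzjd ⇒ SSqjdzzjd   [Y -> S S q]
SSqjdzzjd ⇒ dzSqjdzzjd   [S -> d z]
dzSqjdzzjd ⇒ dzdzqjdzzjd   [S -> d z]

S⇒Yjd⇒Yzjd⇒Yzzjd⇒Szzjd⇒Yjdzzjd⇒SSqjdzzjd⇒dzSqjdzzjd⇒dzdzqjdzzjd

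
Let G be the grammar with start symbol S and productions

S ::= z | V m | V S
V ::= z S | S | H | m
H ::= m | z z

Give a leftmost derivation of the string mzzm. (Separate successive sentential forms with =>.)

S => VS => HS => mS => mVm => mHm => mzzm

S => VS   [S ::= V S]
VS => HS   [V ::= H]
HS => mS   [H ::= m]
mS => mVm   [S ::= V m]
mVm => mHm   [V ::= H]
mHm => mzzm   [H ::= z z]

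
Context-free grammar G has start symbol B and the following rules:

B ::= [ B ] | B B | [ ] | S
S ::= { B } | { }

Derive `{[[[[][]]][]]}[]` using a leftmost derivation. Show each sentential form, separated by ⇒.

B⇒BB⇒SB⇒{B}B⇒{[B]}B⇒{[BB]}B⇒{[[B]B]}B⇒{[[[B]]B]}B⇒{[[[BB]]B]}B⇒{[[[[]B]]B]}B⇒{[[[[][]]]B]}B⇒{[[[[][]]][]]}B⇒{[[[[][]]][]]}[]

B ⇒ BB   [B ::= B B]
BB ⇒ SB   [B ::= S]
SB ⇒ {B}B   [S ::= { B }]
{B}B ⇒ {[B]}B   [B ::= [ B ]]
{[B]}B ⇒ {[BB]}B   [B ::= B B]
{[BB]}B ⇒ {[[B]B]}B   [B ::= [ B ]]
{[[B]B]}B ⇒ {[[[B]]B]}B   [B ::= [ B ]]
{[[[B]]B]}B ⇒ {[[[BB]]B]}B   [B ::= B B]
{[[[BB]]B]}B ⇒ {[[[[]B]]B]}B   [B ::= [ ]]
{[[[[]B]]B]}B ⇒ {[[[[][]]]B]}B   [B ::= [ ]]
{[[[[][]]]B]}B ⇒ {[[[[][]]][]]}B   [B ::= [ ]]
{[[[[][]]][]]}B ⇒ {[[[[][]]][]]}[]   [B ::= [ ]]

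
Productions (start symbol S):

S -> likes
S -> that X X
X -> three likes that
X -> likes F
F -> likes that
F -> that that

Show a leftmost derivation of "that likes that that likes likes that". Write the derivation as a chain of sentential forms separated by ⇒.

S ⇒ that X X ⇒ that likes F X ⇒ that likes that that X ⇒ that likes that that likes F ⇒ that likes that that likes likes that

S ⇒ that X X   [S -> that X X]
that X X ⇒ that likes F X   [X -> likes F]
that likes F X ⇒ that likes that that X   [F -> that that]
that likes that that X ⇒ that likes that that likes F   [X -> likes F]
that likes that that likes F ⇒ that likes that that likes likes that   [F -> likes that]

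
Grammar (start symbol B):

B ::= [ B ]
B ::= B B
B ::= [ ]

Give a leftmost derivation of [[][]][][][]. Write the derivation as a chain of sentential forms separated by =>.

B => BB => BBB => BBBB => [B]BBB => [BB]BBB => [[]B]BBB => [[][]]BBB => [[][]][]BB => [[][]][][]B => [[][]][][][]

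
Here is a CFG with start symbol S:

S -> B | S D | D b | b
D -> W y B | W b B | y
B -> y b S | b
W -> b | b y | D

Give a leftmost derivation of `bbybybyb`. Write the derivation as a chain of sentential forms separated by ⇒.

S ⇒ Db   [S -> D b]
Db ⇒ WbBb   [D -> W b B]
WbBb ⇒ bbBb   [W -> b]
bbBb ⇒ bbybSb   [B -> y b S]
bbybSb ⇒ bbybSDb   [S -> S D]
bbybSDb ⇒ bbybDbDb   [S -> D b]
bbybDbDb ⇒ bbybybDb   [D -> y]
bbybybDb ⇒ bbybybyb   [D -> y]

S⇒Db⇒WbBb⇒bbBb⇒bbybSb⇒bbybSDb⇒bbybDbDb⇒bbybybDb⇒bbybybyb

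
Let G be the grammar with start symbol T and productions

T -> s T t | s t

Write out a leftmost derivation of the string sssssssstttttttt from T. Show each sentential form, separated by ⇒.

T ⇒ sTt ⇒ ssTtt ⇒ sssTttt ⇒ ssssTtttt ⇒ sssssTttttt ⇒ ssssssTtttttt ⇒ sssssssTttttttt ⇒ sssssssstttttttt

T ⇒ sTt   [T -> s T t]
sTt ⇒ ssTtt   [T -> s T t]
ssTtt ⇒ sssTttt   [T -> s T t]
sssTttt ⇒ ssssTtttt   [T -> s T t]
ssssTtttt ⇒ sssssTttttt   [T -> s T t]
sssssTttttt ⇒ ssssssTtttttt   [T -> s T t]
ssssssTtttttt ⇒ sssssssTttttttt   [T -> s T t]
sssssssTttttttt ⇒ sssssssstttttttt   [T -> s t]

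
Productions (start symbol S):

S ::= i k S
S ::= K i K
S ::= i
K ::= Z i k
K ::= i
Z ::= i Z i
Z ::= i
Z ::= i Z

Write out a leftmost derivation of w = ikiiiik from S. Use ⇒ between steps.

S ⇒ ikS   [S ::= i k S]
ikS ⇒ ikKiK   [S ::= K i K]
ikKiK ⇒ ikiiK   [K ::= i]
ikiiK ⇒ ikiiZik   [K ::= Z i k]
ikiiZik ⇒ ikiiiik   [Z ::= i]

S⇒ikS⇒ikKiK⇒ikiiK⇒ikiiZik⇒ikiiiik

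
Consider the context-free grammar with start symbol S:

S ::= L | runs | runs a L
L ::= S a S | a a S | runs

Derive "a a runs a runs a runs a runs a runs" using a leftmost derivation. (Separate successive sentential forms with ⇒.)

S ⇒ L ⇒ S a S ⇒ L a S ⇒ a a S a S ⇒ a a runs a L a S ⇒ a a runs a S a S a S ⇒ a a runs a runs a L a S a S ⇒ a a runs a runs a runs a S a S ⇒ a a runs a runs a runs a runs a S ⇒ a a runs a runs a runs a runs a runs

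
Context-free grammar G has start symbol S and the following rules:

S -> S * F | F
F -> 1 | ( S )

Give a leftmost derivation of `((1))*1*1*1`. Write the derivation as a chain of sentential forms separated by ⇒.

S ⇒ S*F ⇒ S*F*F ⇒ S*F*F*F ⇒ F*F*F*F ⇒ (S)*F*F*F ⇒ (F)*F*F*F ⇒ ((S))*F*F*F ⇒ ((F))*F*F*F ⇒ ((1))*F*F*F ⇒ ((1))*1*F*F ⇒ ((1))*1*1*F ⇒ ((1))*1*1*1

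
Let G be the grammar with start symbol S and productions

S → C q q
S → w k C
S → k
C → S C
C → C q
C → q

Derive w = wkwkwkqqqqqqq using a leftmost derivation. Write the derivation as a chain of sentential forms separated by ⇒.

S ⇒ wkC ⇒ wkSC ⇒ wkwkCC ⇒ wkwkSCC ⇒ wkwkwkCCC ⇒ wkwkwkCqCC ⇒ wkwkwkSCqCC ⇒ wkwkwkCqqCqCC ⇒ wkwkwkqqqCqCC ⇒ wkwkwkqqqqqCC ⇒ wkwkwkqqqqqqC ⇒ wkwkwkqqqqqqq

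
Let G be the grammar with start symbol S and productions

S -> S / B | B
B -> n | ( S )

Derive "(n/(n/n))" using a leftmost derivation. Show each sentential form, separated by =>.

S => B => (S) => (S/B) => (B/B) => (n/B) => (n/(S)) => (n/(S/B)) => (n/(B/B)) => (n/(n/B)) => (n/(n/n))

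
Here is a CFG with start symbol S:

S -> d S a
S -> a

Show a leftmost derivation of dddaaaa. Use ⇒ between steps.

S ⇒ dSa ⇒ ddSaa ⇒ dddSaaa ⇒ dddaaaa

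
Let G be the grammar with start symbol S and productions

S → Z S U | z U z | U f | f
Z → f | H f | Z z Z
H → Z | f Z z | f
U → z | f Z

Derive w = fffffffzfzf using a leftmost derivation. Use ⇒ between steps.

S ⇒ ZSU   [S → Z S U]
ZSU ⇒ fSU   [Z → f]
fSU ⇒ fUfU   [S → U f]
fUfU ⇒ ffZfU   [U → f Z]
ffZfU ⇒ ffHffU   [Z → H f]
ffHffU ⇒ fffffU   [H → f]
fffffU ⇒ ffffffZ   [U → f Z]
ffffffZ ⇒ ffffffZzZ   [Z → Z z Z]
ffffffZzZ ⇒ ffffffZzZzZ   [Z → Z z Z]
ffffffZzZzZ ⇒ fffffffzZzZ   [Z → f]
fffffffzZzZ ⇒ fffffffzfzZ   [Z → f]
fffffffzfzZ ⇒ fffffffzfzf   [Z → f]

S⇒ZSU⇒fSU⇒fUfU⇒ffZfU⇒ffHffU⇒fffffU⇒ffffffZ⇒ffffffZzZ⇒ffffffZzZzZ⇒fffffffzZzZ⇒fffffffzfzZ⇒fffffffzfzf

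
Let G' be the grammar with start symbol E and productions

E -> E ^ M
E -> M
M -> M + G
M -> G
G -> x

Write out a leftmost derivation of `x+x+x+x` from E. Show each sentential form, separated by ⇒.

E ⇒ M   [E -> M]
M ⇒ M+G   [M -> M + G]
M+G ⇒ M+G+G   [M -> M + G]
M+G+G ⇒ M+G+G+G   [M -> M + G]
M+G+G+G ⇒ G+G+G+G   [M -> G]
G+G+G+G ⇒ x+G+G+G   [G -> x]
x+G+G+G ⇒ x+x+G+G   [G -> x]
x+x+G+G ⇒ x+x+x+G   [G -> x]
x+x+x+G ⇒ x+x+x+x   [G -> x]

E ⇒ M ⇒ M+G ⇒ M+G+G ⇒ M+G+G+G ⇒ G+G+G+G ⇒ x+G+G+G ⇒ x+x+G+G ⇒ x+x+x+G ⇒ x+x+x+x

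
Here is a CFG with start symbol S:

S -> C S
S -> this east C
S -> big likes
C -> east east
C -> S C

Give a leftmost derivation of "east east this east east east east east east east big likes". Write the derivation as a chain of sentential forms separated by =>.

S => C S => S C S => C S C S => east east S C S => east east this east C C S => east east this east east east C S => east east this east east east east east S => east east this east east east east east C S => east east this east east east east east east east S => east east this east east east east east east east big likes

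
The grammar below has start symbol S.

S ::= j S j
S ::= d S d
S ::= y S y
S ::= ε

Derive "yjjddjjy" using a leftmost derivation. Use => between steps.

S => ySy => yjSjy => yjjSjjy => yjjdSdjjy => yjjddjjy

S => ySy   [S ::= y S y]
ySy => yjSjy   [S ::= j S j]
yjSjy => yjjSjjy   [S ::= j S j]
yjjSjjy => yjjdSdjjy   [S ::= d S d]
yjjdSdjjy => yjjddjjy   [S ::= ε]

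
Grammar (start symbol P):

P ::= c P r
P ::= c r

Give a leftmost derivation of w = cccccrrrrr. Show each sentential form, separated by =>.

P => cPr => ccPrr => cccPrrr => ccccPrrrr => cccccrrrrr

P => cPr   [P ::= c P r]
cPr => ccPrr   [P ::= c P r]
ccPrr => cccPrrr   [P ::= c P r]
cccPrrr => ccccPrrrr   [P ::= c P r]
ccccPrrrr => cccccrrrrr   [P ::= c r]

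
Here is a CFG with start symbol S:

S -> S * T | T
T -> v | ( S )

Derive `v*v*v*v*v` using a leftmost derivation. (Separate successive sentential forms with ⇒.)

S ⇒ S*T ⇒ S*T*T ⇒ S*T*T*T ⇒ S*T*T*T*T ⇒ T*T*T*T*T ⇒ v*T*T*T*T ⇒ v*v*T*T*T ⇒ v*v*v*T*T ⇒ v*v*v*v*T ⇒ v*v*v*v*v

S ⇒ S*T   [S -> S * T]
S*T ⇒ S*T*T   [S -> S * T]
S*T*T ⇒ S*T*T*T   [S -> S * T]
S*T*T*T ⇒ S*T*T*T*T   [S -> S * T]
S*T*T*T*T ⇒ T*T*T*T*T   [S -> T]
T*T*T*T*T ⇒ v*T*T*T*T   [T -> v]
v*T*T*T*T ⇒ v*v*T*T*T   [T -> v]
v*v*T*T*T ⇒ v*v*v*T*T   [T -> v]
v*v*v*T*T ⇒ v*v*v*v*T   [T -> v]
v*v*v*v*T ⇒ v*v*v*v*v   [T -> v]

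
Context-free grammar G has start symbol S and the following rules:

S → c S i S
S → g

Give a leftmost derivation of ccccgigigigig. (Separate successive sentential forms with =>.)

S => cSiS   [S → c S i S]
cSiS => ccSiSiS   [S → c S i S]
ccSiSiS => cccSiSiSiS   [S → c S i S]
cccSiSiSiS => ccccSiSiSiSiS   [S → c S i S]
ccccSiSiSiSiS => ccccgiSiSiSiS   [S → g]
ccccgiSiSiSiS => ccccgigiSiSiS   [S → g]
ccccgigiSiSiS => ccccgigigiSiS   [S → g]
ccccgigigiSiS => ccccgigigigiS   [S → g]
ccccgigigigiS => ccccgigigigig   [S → g]

S=>cSiS=>ccSiSiS=>cccSiSiSiS=>ccccSiSiSiSiS=>ccccgiSiSiSiS=>ccccgigiSiSiS=>ccccgigigiSiS=>ccccgigigigiS=>ccccgigigigig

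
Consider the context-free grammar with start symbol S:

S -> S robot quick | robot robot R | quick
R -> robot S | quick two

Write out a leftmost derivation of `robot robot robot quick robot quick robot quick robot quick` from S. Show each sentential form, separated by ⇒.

S ⇒ S robot quick ⇒ S robot quick robot quick ⇒ S robot quick robot quick robot quick ⇒ robot robot R robot quick robot quick robot quick ⇒ robot robot robot S robot quick robot quick robot quick ⇒ robot robot robot quick robot quick robot quick robot quick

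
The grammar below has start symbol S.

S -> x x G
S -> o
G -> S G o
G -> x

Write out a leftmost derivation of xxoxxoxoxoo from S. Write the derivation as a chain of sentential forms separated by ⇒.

S ⇒ xxG   [S -> x x G]
xxG ⇒ xxSGo   [G -> S G o]
xxSGo ⇒ xxoGo   [S -> o]
xxoGo ⇒ xxoSGoo   [G -> S G o]
xxoSGoo ⇒ xxoxxGGoo   [S -> x x G]
xxoxxGGoo ⇒ xxoxxSGoGoo   [G -> S G o]
xxoxxSGoGoo ⇒ xxoxxoGoGoo   [S -> o]
xxoxxoGoGoo ⇒ xxoxxoxoGoo   [G -> x]
xxoxxoxoGoo ⇒ xxoxxoxoxoo   [G -> x]

S ⇒ xxG ⇒ xxSGo ⇒ xxoGo ⇒ xxoSGoo ⇒ xxoxxGGoo ⇒ xxoxxSGoGoo ⇒ xxoxxoGoGoo ⇒ xxoxxoxoGoo ⇒ xxoxxoxoxoo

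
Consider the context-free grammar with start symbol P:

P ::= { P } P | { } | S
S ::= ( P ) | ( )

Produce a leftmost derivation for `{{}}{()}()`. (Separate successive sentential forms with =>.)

P => {P}P => {{}}P => {{}}{P}P => {{}}{S}P => {{}}{()}P => {{}}{()}S => {{}}{()}()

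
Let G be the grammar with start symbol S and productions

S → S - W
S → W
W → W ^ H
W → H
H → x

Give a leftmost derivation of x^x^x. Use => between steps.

S => W => W^H => W^H^H => H^H^H => x^H^H => x^x^H => x^x^x

S => W   [S → W]
W => W^H   [W → W ^ H]
W^H => W^H^H   [W → W ^ H]
W^H^H => H^H^H   [W → H]
H^H^H => x^H^H   [H → x]
x^H^H => x^x^H   [H → x]
x^x^H => x^x^x   [H → x]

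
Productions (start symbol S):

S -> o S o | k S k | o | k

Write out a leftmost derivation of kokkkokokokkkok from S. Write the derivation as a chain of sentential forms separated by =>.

S => kSk   [S -> k S k]
kSk => koSok   [S -> o S o]
koSok => kokSkok   [S -> k S k]
kokSkok => kokkSkkok   [S -> k S k]
kokkSkkok => kokkkSkkkok   [S -> k S k]
kokkkSkkkok => kokkkoSokkkok   [S -> o S o]
kokkkoSokkkok => kokkkokSkokkkok   [S -> k S k]
kokkkokSkokkkok => kokkkokokokkkok   [S -> o]

S=>kSk=>koSok=>kokSkok=>kokkSkkok=>kokkkSkkkok=>kokkkoSokkkok=>kokkkokSkokkkok=>kokkkokokokkkok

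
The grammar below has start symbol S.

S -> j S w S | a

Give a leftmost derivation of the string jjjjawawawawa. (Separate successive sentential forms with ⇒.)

S ⇒ jSwS   [S -> j S w S]
jSwS ⇒ jjSwSwS   [S -> j S w S]
jjSwSwS ⇒ jjjSwSwSwS   [S -> j S w S]
jjjSwSwSwS ⇒ jjjjSwSwSwSwS   [S -> j S w S]
jjjjSwSwSwSwS ⇒ jjjjawSwSwSwS   [S -> a]
jjjjawSwSwSwS ⇒ jjjjawawSwSwS   [S -> a]
jjjjawawSwSwS ⇒ jjjjawawawSwS   [S -> a]
jjjjawawawSwS ⇒ jjjjawawawawS   [S -> a]
jjjjawawawawS ⇒ jjjjawawawawa   [S -> a]

S ⇒ jSwS ⇒ jjSwSwS ⇒ jjjSwSwSwS ⇒ jjjjSwSwSwSwS ⇒ jjjjawSwSwSwS ⇒ jjjjawawSwSwS ⇒ jjjjawawawSwS ⇒ jjjjawawawawS ⇒ jjjjawawawawa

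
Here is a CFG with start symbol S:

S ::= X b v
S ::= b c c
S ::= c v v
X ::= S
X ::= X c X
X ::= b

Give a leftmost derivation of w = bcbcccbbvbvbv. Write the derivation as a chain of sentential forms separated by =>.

S => Xbv   [S ::= X b v]
Xbv => XcXbv   [X ::= X c X]
XcXbv => bcXbv   [X ::= b]
bcXbv => bcSbv   [X ::= S]
bcSbv => bcXbvbv   [S ::= X b v]
bcXbvbv => bcSbvbv   [X ::= S]
bcSbvbv => bcXbvbvbv   [S ::= X b v]
bcXbvbvbv => bcXcXbvbvbv   [X ::= X c X]
bcXcXbvbvbv => bcScXbvbvbv   [X ::= S]
bcScXbvbvbv => bcbcccXbvbvbv   [S ::= b c c]
bcbcccXbvbvbv => bcbcccbbvbvbv   [X ::= b]

S=>Xbv=>XcXbv=>bcXbv=>bcSbv=>bcXbvbv=>bcSbvbv=>bcXbvbvbv=>bcXcXbvbvbv=>bcScXbvbvbv=>bcbcccXbvbvbv=>bcbcccbbvbvbv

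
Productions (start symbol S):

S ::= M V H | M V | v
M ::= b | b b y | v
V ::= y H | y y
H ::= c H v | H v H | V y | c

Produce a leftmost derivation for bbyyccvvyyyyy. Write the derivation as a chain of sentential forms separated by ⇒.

S⇒MV⇒bbyV⇒bbyyH⇒bbyyHvH⇒bbyycHvvH⇒bbyyccvvH⇒bbyyccvvVy⇒bbyyccvvyHy⇒bbyyccvvyVyy⇒bbyyccvvyyyyy

S ⇒ MV   [S ::= M V]
MV ⇒ bbyV   [M ::= b b y]
bbyV ⇒ bbyyH   [V ::= y H]
bbyyH ⇒ bbyyHvH   [H ::= H v H]
bbyyHvH ⇒ bbyycHvvH   [H ::= c H v]
bbyycHvvH ⇒ bbyyccvvH   [H ::= c]
bbyyccvvH ⇒ bbyyccvvVy   [H ::= V y]
bbyyccvvVy ⇒ bbyyccvvyHy   [V ::= y H]
bbyyccvvyHy ⇒ bbyyccvvyVyy   [H ::= V y]
bbyyccvvyVyy ⇒ bbyyccvvyyyyy   [V ::= y y]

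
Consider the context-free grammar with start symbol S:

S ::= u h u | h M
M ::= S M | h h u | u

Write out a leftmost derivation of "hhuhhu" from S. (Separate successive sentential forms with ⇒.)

S ⇒ hM   [S ::= h M]
hM ⇒ hSM   [M ::= S M]
hSM ⇒ hhMM   [S ::= h M]
hhMM ⇒ hhuM   [M ::= u]
hhuM ⇒ hhuhhu   [M ::= h h u]

S ⇒ hM ⇒ hSM ⇒ hhMM ⇒ hhuM ⇒ hhuhhu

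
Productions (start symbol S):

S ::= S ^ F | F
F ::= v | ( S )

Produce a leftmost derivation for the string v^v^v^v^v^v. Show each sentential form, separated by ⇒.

S ⇒ S^F ⇒ S^F^F ⇒ S^F^F^F ⇒ S^F^F^F^F ⇒ S^F^F^F^F^F ⇒ F^F^F^F^F^F ⇒ v^F^F^F^F^F ⇒ v^v^F^F^F^F ⇒ v^v^v^F^F^F ⇒ v^v^v^v^F^F ⇒ v^v^v^v^v^F ⇒ v^v^v^v^v^v

S ⇒ S^F   [S ::= S ^ F]
S^F ⇒ S^F^F   [S ::= S ^ F]
S^F^F ⇒ S^F^F^F   [S ::= S ^ F]
S^F^F^F ⇒ S^F^F^F^F   [S ::= S ^ F]
S^F^F^F^F ⇒ S^F^F^F^F^F   [S ::= S ^ F]
S^F^F^F^F^F ⇒ F^F^F^F^F^F   [S ::= F]
F^F^F^F^F^F ⇒ v^F^F^F^F^F   [F ::= v]
v^F^F^F^F^F ⇒ v^v^F^F^F^F   [F ::= v]
v^v^F^F^F^F ⇒ v^v^v^F^F^F   [F ::= v]
v^v^v^F^F^F ⇒ v^v^v^v^F^F   [F ::= v]
v^v^v^v^F^F ⇒ v^v^v^v^v^F   [F ::= v]
v^v^v^v^v^F ⇒ v^v^v^v^v^v   [F ::= v]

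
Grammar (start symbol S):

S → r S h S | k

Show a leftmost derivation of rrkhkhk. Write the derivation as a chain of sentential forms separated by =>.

S=>rShS=>rrShShS=>rrkhShS=>rrkhkhS=>rrkhkhk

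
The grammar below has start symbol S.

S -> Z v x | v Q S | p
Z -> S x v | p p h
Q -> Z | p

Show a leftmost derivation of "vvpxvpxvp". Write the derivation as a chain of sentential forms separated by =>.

S => vQS => vZS => vSxvS => vvQSxvS => vvZSxvS => vvSxvSxvS => vvpxvSxvS => vvpxvpxvS => vvpxvpxvp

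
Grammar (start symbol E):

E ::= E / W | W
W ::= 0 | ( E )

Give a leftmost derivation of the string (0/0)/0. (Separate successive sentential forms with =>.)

E => E/W   [E ::= E / W]
E/W => W/W   [E ::= W]
W/W => (E)/W   [W ::= ( E )]
(E)/W => (E/W)/W   [E ::= E / W]
(E/W)/W => (W/W)/W   [E ::= W]
(W/W)/W => (0/W)/W   [W ::= 0]
(0/W)/W => (0/0)/W   [W ::= 0]
(0/0)/W => (0/0)/0   [W ::= 0]

E=>E/W=>W/W=>(E)/W=>(E/W)/W=>(W/W)/W=>(0/W)/W=>(0/0)/W=>(0/0)/0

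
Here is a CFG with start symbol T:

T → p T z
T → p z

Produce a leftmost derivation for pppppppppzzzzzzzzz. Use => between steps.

T=>pTz=>ppTzz=>pppTzzz=>ppppTzzzz=>pppppTzzzzz=>ppppppTzzzzzz=>pppppppTzzzzzzz=>ppppppppTzzzzzzzz=>pppppppppzzzzzzzzz

T => pTz   [T → p T z]
pTz => ppTzz   [T → p T z]
ppTzz => pppTzzz   [T → p T z]
pppTzzz => ppppTzzzz   [T → p T z]
ppppTzzzz => pppppTzzzzz   [T → p T z]
pppppTzzzzz => ppppppTzzzzzz   [T → p T z]
ppppppTzzzzzz => pppppppTzzzzzzz   [T → p T z]
pppppppTzzzzzzz => ppppppppTzzzzzzzz   [T → p T z]
ppppppppTzzzzzzzz => pppppppppzzzzzzzzz   [T → p z]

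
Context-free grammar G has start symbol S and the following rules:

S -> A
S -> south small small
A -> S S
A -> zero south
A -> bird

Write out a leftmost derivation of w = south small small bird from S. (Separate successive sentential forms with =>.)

S => A => S S => south small small S => south small small A => south small small bird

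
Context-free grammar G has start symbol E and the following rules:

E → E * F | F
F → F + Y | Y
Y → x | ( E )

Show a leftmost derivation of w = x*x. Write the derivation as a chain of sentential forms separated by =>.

E=>E*F=>F*F=>Y*F=>x*F=>x*Y=>x*x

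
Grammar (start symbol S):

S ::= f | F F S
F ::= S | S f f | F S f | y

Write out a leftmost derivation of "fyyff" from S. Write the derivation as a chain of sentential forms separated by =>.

S => FFS   [S ::= F F S]
FFS => SFS   [F ::= S]
SFS => fFS   [S ::= f]
fFS => fyS   [F ::= y]
fyS => fyFFS   [S ::= F F S]
fyFFS => fyyFS   [F ::= y]
fyyFS => fyySS   [F ::= S]
fyySS => fyyfS   [S ::= f]
fyyfS => fyyff   [S ::= f]

S => FFS => SFS => fFS => fyS => fyFFS => fyyFS => fyySS => fyyfS => fyyff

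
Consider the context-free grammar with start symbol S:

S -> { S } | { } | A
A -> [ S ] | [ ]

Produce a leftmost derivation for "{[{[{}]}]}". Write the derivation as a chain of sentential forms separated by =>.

S=>{S}=>{A}=>{[S]}=>{[{S}]}=>{[{A}]}=>{[{[S]}]}=>{[{[{}]}]}

S => {S}   [S -> { S }]
{S} => {A}   [S -> A]
{A} => {[S]}   [A -> [ S ]]
{[S]} => {[{S}]}   [S -> { S }]
{[{S}]} => {[{A}]}   [S -> A]
{[{A}]} => {[{[S]}]}   [A -> [ S ]]
{[{[S]}]} => {[{[{}]}]}   [S -> { }]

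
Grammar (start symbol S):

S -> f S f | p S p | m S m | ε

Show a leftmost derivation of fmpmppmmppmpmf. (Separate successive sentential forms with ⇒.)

S ⇒ fSf   [S -> f S f]
fSf ⇒ fmSmf   [S -> m S m]
fmSmf ⇒ fmpSpmf   [S -> p S p]
fmpSpmf ⇒ fmpmSmpmf   [S -> m S m]
fmpmSmpmf ⇒ fmpmpSpmpmf   [S -> p S p]
fmpmpSpmpmf ⇒ fmpmppSppmpmf   [S -> p S p]
fmpmppSppmpmf ⇒ fmpmppmSmppmpmf   [S -> m S m]
fmpmppmSmppmpmf ⇒ fmpmppmmppmpmf   [S -> ε]

S ⇒ fSf ⇒ fmSmf ⇒ fmpSpmf ⇒ fmpmSmpmf ⇒ fmpmpSpmpmf ⇒ fmpmppSppmpmf ⇒ fmpmppmSmppmpmf ⇒ fmpmppmmppmpmf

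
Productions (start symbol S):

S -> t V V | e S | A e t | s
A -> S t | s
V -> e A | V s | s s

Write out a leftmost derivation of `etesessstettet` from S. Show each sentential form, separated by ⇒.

S ⇒ Aet ⇒ Stet ⇒ Aettet ⇒ Stettet ⇒ eStettet ⇒ etVVtettet ⇒ eteAVtettet ⇒ etesVtettet ⇒ etesVstettet ⇒ etesVsstettet ⇒ eteseAsstettet ⇒ etesessstettet

S ⇒ Aet   [S -> A e t]
Aet ⇒ Stet   [A -> S t]
Stet ⇒ Aettet   [S -> A e t]
Aettet ⇒ Stettet   [A -> S t]
Stettet ⇒ eStettet   [S -> e S]
eStettet ⇒ etVVtettet   [S -> t V V]
etVVtettet ⇒ eteAVtettet   [V -> e A]
eteAVtettet ⇒ etesVtettet   [A -> s]
etesVtettet ⇒ etesVstettet   [V -> V s]
etesVstettet ⇒ etesVsstettet   [V -> V s]
etesVsstettet ⇒ eteseAsstettet   [V -> e A]
eteseAsstettet ⇒ etesessstettet   [A -> s]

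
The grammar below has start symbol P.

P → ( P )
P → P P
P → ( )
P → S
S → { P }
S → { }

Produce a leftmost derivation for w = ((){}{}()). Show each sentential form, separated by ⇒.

P⇒(P)⇒(PP)⇒(PPP)⇒(()PP)⇒(()PPP)⇒(()SPP)⇒((){}PP)⇒((){}SP)⇒((){}{}P)⇒((){}{}())

P ⇒ (P)   [P → ( P )]
(P) ⇒ (PP)   [P → P P]
(PP) ⇒ (PPP)   [P → P P]
(PPP) ⇒ (()PP)   [P → ( )]
(()PP) ⇒ (()PPP)   [P → P P]
(()PPP) ⇒ (()SPP)   [P → S]
(()SPP) ⇒ ((){}PP)   [S → { }]
((){}PP) ⇒ ((){}SP)   [P → S]
((){}SP) ⇒ ((){}{}P)   [S → { }]
((){}{}P) ⇒ ((){}{}())   [P → ( )]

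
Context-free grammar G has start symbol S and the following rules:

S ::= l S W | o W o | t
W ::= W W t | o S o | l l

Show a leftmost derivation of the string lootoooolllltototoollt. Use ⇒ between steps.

S ⇒ lSW ⇒ loWoW ⇒ looSooW ⇒ lootooW ⇒ lootooWWt ⇒ lootoooSoWt ⇒ lootooooWooWt ⇒ lootooooWWtooWt ⇒ lootooooWWtWtooWt ⇒ lootoooollWtWtooWt ⇒ lootoooolllltWtooWt ⇒ lootoooolllltoSotooWt ⇒ lootoooolllltototooWt ⇒ lootoooolllltototoollt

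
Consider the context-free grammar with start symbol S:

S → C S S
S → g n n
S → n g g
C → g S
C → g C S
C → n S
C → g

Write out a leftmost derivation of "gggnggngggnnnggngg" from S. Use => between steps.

S => CSS => gCSSS => ggSSSS => ggCSSSSS => gggSSSSS => gggnggSSSS => gggnggnggSSS => gggnggngggnnSS => gggnggngggnnnggS => gggnggngggnnnggngg

S => CSS   [S → C S S]
CSS => gCSSS   [C → g C S]
gCSSS => ggSSSS   [C → g S]
ggSSSS => ggCSSSSS   [S → C S S]
ggCSSSSS => gggSSSSS   [C → g]
gggSSSSS => gggnggSSSS   [S → n g g]
gggnggSSSS => gggnggnggSSS   [S → n g g]
gggnggnggSSS => gggnggngggnnSS   [S → g n n]
gggnggngggnnSS => gggnggngggnnnggS   [S → n g g]
gggnggngggnnnggS => gggnggngggnnnggngg   [S → n g g]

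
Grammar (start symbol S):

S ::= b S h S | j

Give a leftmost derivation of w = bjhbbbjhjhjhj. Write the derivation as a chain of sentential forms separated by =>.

S => bShS   [S ::= b S h S]
bShS => bjhS   [S ::= j]
bjhS => bjhbShS   [S ::= b S h S]
bjhbShS => bjhbbShShS   [S ::= b S h S]
bjhbbShShS => bjhbbbShShShS   [S ::= b S h S]
bjhbbbShShShS => bjhbbbjhShShS   [S ::= j]
bjhbbbjhShShS => bjhbbbjhjhShS   [S ::= j]
bjhbbbjhjhShS => bjhbbbjhjhjhS   [S ::= j]
bjhbbbjhjhjhS => bjhbbbjhjhjhj   [S ::= j]

S=>bShS=>bjhS=>bjhbShS=>bjhbbShShS=>bjhbbbShShShS=>bjhbbbjhShShS=>bjhbbbjhjhShS=>bjhbbbjhjhjhS=>bjhbbbjhjhjhj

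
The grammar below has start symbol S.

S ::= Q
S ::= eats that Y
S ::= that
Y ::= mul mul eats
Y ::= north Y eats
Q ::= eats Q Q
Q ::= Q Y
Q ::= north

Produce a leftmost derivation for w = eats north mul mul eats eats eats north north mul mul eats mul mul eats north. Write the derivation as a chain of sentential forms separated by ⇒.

S ⇒ Q ⇒ eats Q Q ⇒ eats Q Y Q ⇒ eats north Y Q ⇒ eats north mul mul eats Q ⇒ eats north mul mul eats eats Q Q ⇒ eats north mul mul eats eats Q Y Q ⇒ eats north mul mul eats eats Q Y Y Q ⇒ eats north mul mul eats eats eats Q Q Y Y Q ⇒ eats north mul mul eats eats eats north Q Y Y Q ⇒ eats north mul mul eats eats eats north north Y Y Q ⇒ eats north mul mul eats eats eats north north mul mul eats Y Q ⇒ eats north mul mul eats eats eats north north mul mul eats mul mul eats Q ⇒ eats north mul mul eats eats eats north north mul mul eats mul mul eats north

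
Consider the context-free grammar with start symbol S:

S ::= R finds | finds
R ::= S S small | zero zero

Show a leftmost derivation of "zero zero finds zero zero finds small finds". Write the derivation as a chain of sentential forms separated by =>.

S => R finds   [S ::= R finds]
R finds => S S small finds   [R ::= S S small]
S S small finds => R finds S small finds   [S ::= R finds]
R finds S small finds => zero zero finds S small finds   [R ::= zero zero]
zero zero finds S small finds => zero zero finds R finds small finds   [S ::= R finds]
zero zero finds R finds small finds => zero zero finds zero zero finds small finds   [R ::= zero zero]

S => R finds => S S small finds => R finds S small finds => zero zero finds S small finds => zero zero finds R finds small finds => zero zero finds zero zero finds small finds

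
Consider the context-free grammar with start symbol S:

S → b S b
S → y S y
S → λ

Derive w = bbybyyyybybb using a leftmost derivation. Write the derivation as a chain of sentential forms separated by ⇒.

S ⇒ bSb   [S → b S b]
bSb ⇒ bbSbb   [S → b S b]
bbSbb ⇒ bbySybb   [S → y S y]
bbySybb ⇒ bbybSbybb   [S → b S b]
bbybSbybb ⇒ bbybySybybb   [S → y S y]
bbybySybybb ⇒ bbybyySyybybb   [S → y S y]
bbybyySyybybb ⇒ bbybyyyybybb   [S → λ]

S ⇒ bSb ⇒ bbSbb ⇒ bbySybb ⇒ bbybSbybb ⇒ bbybySybybb ⇒ bbybyySyybybb ⇒ bbybyyyybybb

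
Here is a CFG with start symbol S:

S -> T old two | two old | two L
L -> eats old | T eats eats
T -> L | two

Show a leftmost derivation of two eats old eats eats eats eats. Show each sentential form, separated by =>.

S => two L => two T eats eats => two L eats eats => two T eats eats eats eats => two L eats eats eats eats => two eats old eats eats eats eats

S => two L   [S -> two L]
two L => two T eats eats   [L -> T eats eats]
two T eats eats => two L eats eats   [T -> L]
two L eats eats => two T eats eats eats eats   [L -> T eats eats]
two T eats eats eats eats => two L eats eats eats eats   [T -> L]
two L eats eats eats eats => two eats old eats eats eats eats   [L -> eats old]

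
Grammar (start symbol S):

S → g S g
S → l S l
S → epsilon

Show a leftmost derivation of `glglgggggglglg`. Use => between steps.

S=>gSg=>glSlg=>glgSglg=>glglSlglg=>glglgSglglg=>glglggSgglglg=>glglgggSggglglg=>glglgggggglglg

S => gSg   [S → g S g]
gSg => glSlg   [S → l S l]
glSlg => glgSglg   [S → g S g]
glgSglg => glglSlglg   [S → l S l]
glglSlglg => glglgSglglg   [S → g S g]
glglgSglglg => glglggSgglglg   [S → g S g]
glglggSgglglg => glglgggSggglglg   [S → g S g]
glglgggSggglglg => glglgggggglglg   [S → epsilon]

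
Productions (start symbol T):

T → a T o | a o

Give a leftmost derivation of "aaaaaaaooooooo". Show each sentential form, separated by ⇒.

T ⇒ aTo ⇒ aaToo ⇒ aaaTooo ⇒ aaaaToooo ⇒ aaaaaTooooo ⇒ aaaaaaToooooo ⇒ aaaaaaaooooooo

T ⇒ aTo   [T → a T o]
aTo ⇒ aaToo   [T → a T o]
aaToo ⇒ aaaTooo   [T → a T o]
aaaTooo ⇒ aaaaToooo   [T → a T o]
aaaaToooo ⇒ aaaaaTooooo   [T → a T o]
aaaaaTooooo ⇒ aaaaaaToooooo   [T → a T o]
aaaaaaToooooo ⇒ aaaaaaaooooooo   [T → a o]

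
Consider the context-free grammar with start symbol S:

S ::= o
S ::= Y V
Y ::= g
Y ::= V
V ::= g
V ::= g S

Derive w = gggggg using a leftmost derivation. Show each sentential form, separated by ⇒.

S ⇒ YV ⇒ VV ⇒ gV ⇒ ggS ⇒ ggYV ⇒ ggVV ⇒ gggV ⇒ ggggS ⇒ ggggYV ⇒ ggggVV ⇒ gggggV ⇒ gggggg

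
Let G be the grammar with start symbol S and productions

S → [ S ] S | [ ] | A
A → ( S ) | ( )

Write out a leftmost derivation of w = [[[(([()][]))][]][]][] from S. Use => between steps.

S => [S]S => [[S]S]S => [[[S]S]S]S => [[[A]S]S]S => [[[(S)]S]S]S => [[[(A)]S]S]S => [[[((S))]S]S]S => [[[(([S]S))]S]S]S => [[[(([A]S))]S]S]S => [[[(([()]S))]S]S]S => [[[(([()][]))]S]S]S => [[[(([()][]))][]]S]S => [[[(([()][]))][]][]]S => [[[(([()][]))][]][]][]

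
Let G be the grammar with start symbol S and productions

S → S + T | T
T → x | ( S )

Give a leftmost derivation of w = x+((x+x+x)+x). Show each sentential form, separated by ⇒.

S⇒S+T⇒T+T⇒x+T⇒x+(S)⇒x+(S+T)⇒x+(T+T)⇒x+((S)+T)⇒x+((S+T)+T)⇒x+((S+T+T)+T)⇒x+((T+T+T)+T)⇒x+((x+T+T)+T)⇒x+((x+x+T)+T)⇒x+((x+x+x)+T)⇒x+((x+x+x)+x)

S ⇒ S+T   [S → S + T]
S+T ⇒ T+T   [S → T]
T+T ⇒ x+T   [T → x]
x+T ⇒ x+(S)   [T → ( S )]
x+(S) ⇒ x+(S+T)   [S → S + T]
x+(S+T) ⇒ x+(T+T)   [S → T]
x+(T+T) ⇒ x+((S)+T)   [T → ( S )]
x+((S)+T) ⇒ x+((S+T)+T)   [S → S + T]
x+((S+T)+T) ⇒ x+((S+T+T)+T)   [S → S + T]
x+((S+T+T)+T) ⇒ x+((T+T+T)+T)   [S → T]
x+((T+T+T)+T) ⇒ x+((x+T+T)+T)   [T → x]
x+((x+T+T)+T) ⇒ x+((x+x+T)+T)   [T → x]
x+((x+x+T)+T) ⇒ x+((x+x+x)+T)   [T → x]
x+((x+x+x)+T) ⇒ x+((x+x+x)+x)   [T → x]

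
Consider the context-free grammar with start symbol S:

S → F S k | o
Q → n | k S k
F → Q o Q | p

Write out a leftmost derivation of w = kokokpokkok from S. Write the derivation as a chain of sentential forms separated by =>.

S => FSk => QoQSk => kSkoQSk => kokoQSk => kokokSkSk => kokokFSkkSk => kokokpSkkSk => kokokpokkSk => kokokpokkok

S => FSk   [S → F S k]
FSk => QoQSk   [F → Q o Q]
QoQSk => kSkoQSk   [Q → k S k]
kSkoQSk => kokoQSk   [S → o]
kokoQSk => kokokSkSk   [Q → k S k]
kokokSkSk => kokokFSkkSk   [S → F S k]
kokokFSkkSk => kokokpSkkSk   [F → p]
kokokpSkkSk => kokokpokkSk   [S → o]
kokokpokkSk => kokokpokkok   [S → o]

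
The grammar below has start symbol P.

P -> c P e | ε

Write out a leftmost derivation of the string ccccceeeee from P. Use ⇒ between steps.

P⇒cPe⇒ccPee⇒cccPeee⇒ccccPeeee⇒cccccPeeeee⇒ccccceeeee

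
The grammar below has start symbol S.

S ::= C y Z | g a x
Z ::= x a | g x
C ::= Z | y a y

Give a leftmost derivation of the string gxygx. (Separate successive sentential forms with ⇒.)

S ⇒ CyZ ⇒ ZyZ ⇒ gxyZ ⇒ gxygx

S ⇒ CyZ   [S ::= C y Z]
CyZ ⇒ ZyZ   [C ::= Z]
ZyZ ⇒ gxyZ   [Z ::= g x]
gxyZ ⇒ gxygx   [Z ::= g x]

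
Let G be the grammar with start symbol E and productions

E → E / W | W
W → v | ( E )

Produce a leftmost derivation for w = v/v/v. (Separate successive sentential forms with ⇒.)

E ⇒ E/W ⇒ E/W/W ⇒ W/W/W ⇒ v/W/W ⇒ v/v/W ⇒ v/v/v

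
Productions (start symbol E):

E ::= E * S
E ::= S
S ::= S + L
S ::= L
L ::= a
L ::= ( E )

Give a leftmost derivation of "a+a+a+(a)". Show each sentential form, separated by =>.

E => S   [E ::= S]
S => S+L   [S ::= S + L]
S+L => S+L+L   [S ::= S + L]
S+L+L => S+L+L+L   [S ::= S + L]
S+L+L+L => L+L+L+L   [S ::= L]
L+L+L+L => a+L+L+L   [L ::= a]
a+L+L+L => a+a+L+L   [L ::= a]
a+a+L+L => a+a+a+L   [L ::= a]
a+a+a+L => a+a+a+(E)   [L ::= ( E )]
a+a+a+(E) => a+a+a+(S)   [E ::= S]
a+a+a+(S) => a+a+a+(L)   [S ::= L]
a+a+a+(L) => a+a+a+(a)   [L ::= a]

E=>S=>S+L=>S+L+L=>S+L+L+L=>L+L+L+L=>a+L+L+L=>a+a+L+L=>a+a+a+L=>a+a+a+(E)=>a+a+a+(S)=>a+a+a+(L)=>a+a+a+(a)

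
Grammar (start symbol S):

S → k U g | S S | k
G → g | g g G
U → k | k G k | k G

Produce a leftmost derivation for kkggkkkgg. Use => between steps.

S => SS => SSS => kUgSS => kkGgSS => kkggSS => kkggkS => kkggkkUg => kkggkkkGg => kkggkkkgg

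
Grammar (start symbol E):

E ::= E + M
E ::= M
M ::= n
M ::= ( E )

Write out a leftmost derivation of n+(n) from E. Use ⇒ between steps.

E ⇒ E+M   [E ::= E + M]
E+M ⇒ M+M   [E ::= M]
M+M ⇒ n+M   [M ::= n]
n+M ⇒ n+(E)   [M ::= ( E )]
n+(E) ⇒ n+(M)   [E ::= M]
n+(M) ⇒ n+(n)   [M ::= n]

E ⇒ E+M ⇒ M+M ⇒ n+M ⇒ n+(E) ⇒ n+(M) ⇒ n+(n)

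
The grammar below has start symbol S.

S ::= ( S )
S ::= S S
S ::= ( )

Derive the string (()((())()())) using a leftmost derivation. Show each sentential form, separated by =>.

S=>(S)=>(SS)=>(()S)=>(()(S))=>(()(SS))=>(()(SSS))=>(()((S)SS))=>(()((())SS))=>(()((())()S))=>(()((())()()))

S => (S)   [S ::= ( S )]
(S) => (SS)   [S ::= S S]
(SS) => (()S)   [S ::= ( )]
(()S) => (()(S))   [S ::= ( S )]
(()(S)) => (()(SS))   [S ::= S S]
(()(SS)) => (()(SSS))   [S ::= S S]
(()(SSS)) => (()((S)SS))   [S ::= ( S )]
(()((S)SS)) => (()((())SS))   [S ::= ( )]
(()((())SS)) => (()((())()S))   [S ::= ( )]
(()((())()S)) => (()((())()()))   [S ::= ( )]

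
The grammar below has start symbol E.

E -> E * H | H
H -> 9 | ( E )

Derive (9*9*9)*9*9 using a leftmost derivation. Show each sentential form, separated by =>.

E => E*H   [E -> E * H]
E*H => E*H*H   [E -> E * H]
E*H*H => H*H*H   [E -> H]
H*H*H => (E)*H*H   [H -> ( E )]
(E)*H*H => (E*H)*H*H   [E -> E * H]
(E*H)*H*H => (E*H*H)*H*H   [E -> E * H]
(E*H*H)*H*H => (H*H*H)*H*H   [E -> H]
(H*H*H)*H*H => (9*H*H)*H*H   [H -> 9]
(9*H*H)*H*H => (9*9*H)*H*H   [H -> 9]
(9*9*H)*H*H => (9*9*9)*H*H   [H -> 9]
(9*9*9)*H*H => (9*9*9)*9*H   [H -> 9]
(9*9*9)*9*H => (9*9*9)*9*9   [H -> 9]

E => E*H => E*H*H => H*H*H => (E)*H*H => (E*H)*H*H => (E*H*H)*H*H => (H*H*H)*H*H => (9*H*H)*H*H => (9*9*H)*H*H => (9*9*9)*H*H => (9*9*9)*9*H => (9*9*9)*9*9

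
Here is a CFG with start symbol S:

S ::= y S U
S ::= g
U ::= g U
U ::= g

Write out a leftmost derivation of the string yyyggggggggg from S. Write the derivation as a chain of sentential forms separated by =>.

S => ySU => yySUU => yyySUUU => yyygUUU => yyyggUUU => yyygggUUU => yyyggggUUU => yyygggggUU => yyyggggggUU => yyygggggggUU => yyyggggggggU => yyyggggggggg

S => ySU   [S ::= y S U]
ySU => yySUU   [S ::= y S U]
yySUU => yyySUUU   [S ::= y S U]
yyySUUU => yyygUUU   [S ::= g]
yyygUUU => yyyggUUU   [U ::= g U]
yyyggUUU => yyygggUUU   [U ::= g U]
yyygggUUU => yyyggggUUU   [U ::= g U]
yyyggggUUU => yyygggggUU   [U ::= g]
yyygggggUU => yyyggggggUU   [U ::= g U]
yyyggggggUU => yyygggggggUU   [U ::= g U]
yyygggggggUU => yyyggggggggU   [U ::= g]
yyyggggggggU => yyyggggggggg   [U ::= g]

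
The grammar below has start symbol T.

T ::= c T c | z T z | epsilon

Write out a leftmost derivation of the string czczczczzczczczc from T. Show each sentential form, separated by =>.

T => cTc => czTzc => czcTczc => czczTzczc => czczcTczczc => czczczTzczczc => czczczcTczczczc => czczczczTzczczczc => czczczczzczczczc

T => cTc   [T ::= c T c]
cTc => czTzc   [T ::= z T z]
czTzc => czcTczc   [T ::= c T c]
czcTczc => czczTzczc   [T ::= z T z]
czczTzczc => czczcTczczc   [T ::= c T c]
czczcTczczc => czczczTzczczc   [T ::= z T z]
czczczTzczczc => czczczcTczczczc   [T ::= c T c]
czczczcTczczczc => czczczczTzczczczc   [T ::= z T z]
czczczczTzczczczc => czczczczzczczczc   [T ::= epsilon]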